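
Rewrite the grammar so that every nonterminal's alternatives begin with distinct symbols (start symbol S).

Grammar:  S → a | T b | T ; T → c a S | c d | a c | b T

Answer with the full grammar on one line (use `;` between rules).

S has alternatives sharing prefix 'T': factor to S → T S' with S' → b | ε.
T has alternatives sharing prefix 'c': factor to T → c T' with T' → a S | d.

S → a | T S'; T → a c | b T | c T'; S' → b | ε; T' → a S | d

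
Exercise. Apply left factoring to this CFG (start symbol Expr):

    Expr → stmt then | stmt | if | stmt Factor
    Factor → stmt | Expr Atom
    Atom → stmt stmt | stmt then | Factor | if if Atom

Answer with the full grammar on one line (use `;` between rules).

Expr → if | stmt Expr1; Factor → stmt | Expr Atom; Atom → Factor | if if Atom | stmt Atom1; Expr1 → then | ε | Factor; Atom1 → stmt | then

Expr has alternatives sharing prefix 'stmt': factor to Expr → stmt Expr1 with Expr1 → then | ε | Factor.
Atom has alternatives sharing prefix 'stmt': factor to Atom → stmt Atom1 with Atom1 → stmt | then.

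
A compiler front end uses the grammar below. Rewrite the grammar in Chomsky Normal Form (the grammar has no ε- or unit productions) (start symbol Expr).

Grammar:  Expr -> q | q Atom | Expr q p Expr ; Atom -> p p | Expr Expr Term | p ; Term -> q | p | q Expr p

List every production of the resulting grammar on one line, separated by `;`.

Introduce a nonterminal for each terminal appearing in a rule of length ≥ 2: X1 → q, X2 → p.
Binarize each right-hand side of length ≥ 3 by chaining fresh nonterminals (Y1, Y2, …): affected rules were Expr → Expr X1 X2 Expr; Atom → Expr Expr Term; Term → X1 Expr X2.

Expr -> q | X1 Atom | Expr Y1; Atom -> X2 X2 | Expr Y3 | p; Term -> q | p | X1 Y4; X1 -> q; X2 -> p; Y1 -> X1 Y2; Y2 -> X2 Expr; Y3 -> Expr Term; Y4 -> Expr X2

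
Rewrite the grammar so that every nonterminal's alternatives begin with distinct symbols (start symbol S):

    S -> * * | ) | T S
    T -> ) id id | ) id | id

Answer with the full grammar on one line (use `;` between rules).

S -> * * | ) | T S; T -> id | ) id T'; T' -> id | ε

T has alternatives sharing prefix ') id': factor to T → ) id T' with T' → id | ε.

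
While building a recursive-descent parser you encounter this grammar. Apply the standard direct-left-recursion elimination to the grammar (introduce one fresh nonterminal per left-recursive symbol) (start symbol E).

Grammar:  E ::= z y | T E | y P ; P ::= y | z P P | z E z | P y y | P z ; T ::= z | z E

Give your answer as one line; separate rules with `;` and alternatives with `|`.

P is directly left-recursive.
For P: α = {y y, z}, β = {y, z P P, z E z}. Rewrite as P → β P' and P' → α P' | ε.

E ::= z y | T E | y P; P ::= y P' | z P P P' | z E z P'; T ::= z | z E; P' ::= y y P' | z P' | ε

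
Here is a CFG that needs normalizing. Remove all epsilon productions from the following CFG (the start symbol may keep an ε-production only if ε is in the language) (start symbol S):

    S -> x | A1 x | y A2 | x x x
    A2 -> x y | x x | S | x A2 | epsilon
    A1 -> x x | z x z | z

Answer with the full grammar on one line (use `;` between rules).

S -> x | A1 x | y A2 | y | x x x; A2 -> x y | x x | S | x A2 | x; A1 -> x x | z x z | z

Nullable nonterminals: {A2}.
ε ∉ L(G), so no ε-production is kept.
For each production, add variants omitting each subset of nullable occurrences: S → y A2 gives y A2 | y. A2 → x A2 gives x A2 | x.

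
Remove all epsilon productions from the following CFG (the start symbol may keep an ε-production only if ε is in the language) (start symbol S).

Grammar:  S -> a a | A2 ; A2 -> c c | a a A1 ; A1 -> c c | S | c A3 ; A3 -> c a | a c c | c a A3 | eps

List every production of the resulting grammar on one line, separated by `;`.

S -> a a | A2; A2 -> c c | a a A1; A1 -> c c | S | c A3 | c; A3 -> c a | a c c | c a A3

The nullable symbols are {A3}.
ε ∉ L(G), so no ε-production is kept.
Add the nullable-subset variants: A1 → c A3 gives c A3 | c.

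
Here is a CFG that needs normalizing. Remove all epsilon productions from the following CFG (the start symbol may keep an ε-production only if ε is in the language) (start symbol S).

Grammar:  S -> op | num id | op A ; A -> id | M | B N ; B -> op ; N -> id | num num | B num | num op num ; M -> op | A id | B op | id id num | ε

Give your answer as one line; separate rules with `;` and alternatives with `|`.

S -> op | num id | op A; A -> id | M | B N; B -> op; N -> id | num num | B num | num op num; M -> op | A id | id | B op | id id num

Nullable set = {A, M}.
ε ∉ L(G), so no ε-production is kept.
For each production, add variants omitting each subset of nullable occurrences: M → A id gives A id | id.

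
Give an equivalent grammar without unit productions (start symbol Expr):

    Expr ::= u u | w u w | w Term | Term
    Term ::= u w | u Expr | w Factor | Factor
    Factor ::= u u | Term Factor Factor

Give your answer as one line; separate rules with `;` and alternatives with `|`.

Expr ::= u w | u Expr | w Factor | u u | Term Factor Factor | w u w | w Term; Term ::= u w | u Expr | w Factor | u u | Term Factor Factor; Factor ::= u u | Term Factor Factor

Unit pairs: Expr ⇒* {Factor, Term}; Term ⇒* {Factor}.
For each unit pair (A, B), copy every non-unit production of B to A, then drop all unit productions.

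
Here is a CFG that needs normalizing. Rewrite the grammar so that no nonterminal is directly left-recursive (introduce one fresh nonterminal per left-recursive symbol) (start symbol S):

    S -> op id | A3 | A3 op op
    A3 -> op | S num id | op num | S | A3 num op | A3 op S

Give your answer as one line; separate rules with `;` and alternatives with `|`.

A3 is directly left-recursive.
For A3: α = {num op, op S}, β = {op, S num id, op num, S}. Rewrite as A3 → β A3' and A3' → α A3' | ε.

S -> op id | A3 | A3 op op; A3 -> op A3' | S num id A3' | op num A3' | S A3'; A3' -> num op A3' | op S A3' | ε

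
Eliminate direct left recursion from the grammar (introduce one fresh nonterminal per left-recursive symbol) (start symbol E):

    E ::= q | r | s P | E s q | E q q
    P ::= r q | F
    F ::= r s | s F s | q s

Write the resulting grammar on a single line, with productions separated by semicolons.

E ::= q E' | r E' | s P E'; P ::= r q | F; F ::= r s | s F s | q s; E' ::= s q E' | q q E' | ε

Left recursion appears on E.
For E: α = {s q, q q}, β = {q, r, s P}. Rewrite as E → β E' and E' → α E' | ε.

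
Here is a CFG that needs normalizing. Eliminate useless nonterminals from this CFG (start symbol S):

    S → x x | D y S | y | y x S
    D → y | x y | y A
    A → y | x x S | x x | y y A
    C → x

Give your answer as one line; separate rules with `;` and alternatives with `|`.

S → x x | D y S | y | y x S; D → y | x y | y A; A → y | x x S | x x | y y A

Generating nonterminals: {A, C, D, S}.
Reachable from S after that: {A, D, S}.
Removed useless symbols: {C} and every production mentioning them.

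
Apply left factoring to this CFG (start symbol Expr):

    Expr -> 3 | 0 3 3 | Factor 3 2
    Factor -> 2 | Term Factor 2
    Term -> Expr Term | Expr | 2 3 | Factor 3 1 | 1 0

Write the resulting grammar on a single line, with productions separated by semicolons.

Expr -> 3 | 0 3 3 | Factor 3 2; Factor -> 2 | Term Factor 2; Term -> 2 3 | Factor 3 1 | 1 0 | Expr Term1; Term1 -> Term | ε

Term has alternatives sharing prefix 'Expr': factor to Term → Expr Term1 with Term1 → Term | ε.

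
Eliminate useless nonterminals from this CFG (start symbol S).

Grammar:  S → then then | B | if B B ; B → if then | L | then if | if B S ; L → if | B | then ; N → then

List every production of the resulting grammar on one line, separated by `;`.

S → then then | B | if B B; B → if then | L | then if | if B S; L → if | B | then

Generating nonterminals: {B, L, N, S}.
Reachable from S after that: {B, L, S}.
Removed useless symbols: {N} and every production mentioning them.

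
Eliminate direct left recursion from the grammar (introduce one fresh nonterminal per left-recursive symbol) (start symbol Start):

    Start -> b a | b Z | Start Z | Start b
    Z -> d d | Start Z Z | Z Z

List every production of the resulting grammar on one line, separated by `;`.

Left recursion appears on Start, Z.
For Start: α = {Z, b}, β = {b a, b Z}. Rewrite as Start → β Start1 and Start1 → α Start1 | ε.
For Z: α = {Z}, β = {d d, Start Z Z}. Rewrite as Z → β Z1 and Z1 → α Z1 | ε.

Start -> b a Start1 | b Z Start1; Z -> d d Z1 | Start Z Z Z1; Start1 -> Z Start1 | b Start1 | eps; Z1 -> Z Z1 | eps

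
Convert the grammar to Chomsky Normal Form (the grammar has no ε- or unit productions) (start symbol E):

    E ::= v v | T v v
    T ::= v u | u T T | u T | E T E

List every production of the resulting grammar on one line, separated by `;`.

E ::= X1 X1 | T Y1; T ::= X1 X2 | X2 Y2 | X2 T | E Y3; X1 ::= v; X2 ::= u; Y1 ::= X1 X1; Y2 ::= T T; Y3 ::= T E

Introduce a nonterminal for each terminal appearing in a rule of length ≥ 2: X1 → v, X2 → u.
Binarize each right-hand side of length ≥ 3 by chaining fresh nonterminals (Y1, Y2, …): affected rules were E → T X1 X1; T → X2 T T; T → E T E.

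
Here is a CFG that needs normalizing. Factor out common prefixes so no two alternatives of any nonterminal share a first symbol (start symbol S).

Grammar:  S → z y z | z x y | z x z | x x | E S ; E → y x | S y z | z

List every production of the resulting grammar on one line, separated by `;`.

S → x x | E S | z S'; E → y x | S y z | z; S' → y z | x S''; S'' → y | z

S has alternatives sharing prefix 'z': factor to S → z S' with S' → y z | x y | x z.
S' has alternatives sharing prefix 'x': factor to S' → x S'' with S'' → y | z.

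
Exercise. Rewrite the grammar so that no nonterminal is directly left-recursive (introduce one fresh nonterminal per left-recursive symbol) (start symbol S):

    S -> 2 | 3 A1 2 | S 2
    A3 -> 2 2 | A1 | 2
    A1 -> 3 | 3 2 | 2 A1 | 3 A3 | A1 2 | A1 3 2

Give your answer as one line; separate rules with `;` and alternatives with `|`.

Left recursion appears on S, A1.
For S: α = {2}, β = {2, 3 A1 2}. Rewrite as S → β S' and S' → α S' | ε.
For A1: α = {2, 3 2}, β = {3, 3 2, 2 A1, 3 A3}. Rewrite as A1 → β A1' and A1' → α A1' | ε.

S -> 2 S' | 3 A1 2 S'; A3 -> 2 2 | A1 | 2; A1 -> 3 A1' | 3 2 A1' | 2 A1 A1' | 3 A3 A1'; S' -> 2 S' | ε; A1' -> 2 A1' | 3 2 A1' | ε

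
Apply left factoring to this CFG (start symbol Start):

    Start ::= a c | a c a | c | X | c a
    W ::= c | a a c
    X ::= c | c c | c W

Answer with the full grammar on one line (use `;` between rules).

Start has alternatives sharing prefix 'a c': factor to Start → a c Start1 with Start1 → ε | a.
Start has alternatives sharing prefix 'c': factor to Start → c Start2 with Start2 → ε | a.
X has alternatives sharing prefix 'c': factor to X → c X1 with X1 → ε | c | W.

Start ::= X | a c Start1 | c Start2; W ::= c | a a c; X ::= c X1; Start1 ::= ε | a; Start2 ::= ε | a; X1 ::= ε | c | W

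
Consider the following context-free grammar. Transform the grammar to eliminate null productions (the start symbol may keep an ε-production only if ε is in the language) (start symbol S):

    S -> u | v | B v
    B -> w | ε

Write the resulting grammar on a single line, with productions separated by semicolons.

Nullable nonterminals: {B}.
ε ∉ L(G), so no ε-production is kept.

S -> u | v | B v; B -> w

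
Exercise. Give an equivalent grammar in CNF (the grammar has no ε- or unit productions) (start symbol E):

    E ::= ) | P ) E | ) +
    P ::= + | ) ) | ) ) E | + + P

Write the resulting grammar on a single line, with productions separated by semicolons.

Introduce a nonterminal for each terminal appearing in a rule of length ≥ 2: X1 → ), X2 → +.
Binarize each right-hand side of length ≥ 3 by chaining fresh nonterminals (Y1, Y2, …): affected rules were E → P X1 E; P → X1 X1 E; P → X2 X2 P.

E ::= ) | P Y1 | X1 X2; P ::= + | X1 X1 | X1 Y2 | X2 Y3; X1 ::= ); X2 ::= +; Y1 ::= X1 E; Y2 ::= X1 E; Y3 ::= X2 P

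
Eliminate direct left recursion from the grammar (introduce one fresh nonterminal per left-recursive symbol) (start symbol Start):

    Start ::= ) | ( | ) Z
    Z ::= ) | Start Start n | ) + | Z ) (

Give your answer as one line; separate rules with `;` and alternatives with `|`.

Start ::= ) | ( | ) Z; Z ::= ) Z1 | Start Start n Z1 | ) + Z1; Z1 ::= ) ( Z1 | epsilon

Left recursion appears on Z.
For Z: α = {) (}, β = {), Start Start n, ) +}. Rewrite as Z → β Z1 and Z1 → α Z1 | ε.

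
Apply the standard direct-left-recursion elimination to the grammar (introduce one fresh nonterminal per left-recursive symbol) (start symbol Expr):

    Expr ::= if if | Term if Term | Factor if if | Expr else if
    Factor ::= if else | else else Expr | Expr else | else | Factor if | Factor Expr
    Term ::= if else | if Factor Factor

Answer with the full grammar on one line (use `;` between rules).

Expr ::= if if Expr1 | Term if Term Expr1 | Factor if if Expr1; Factor ::= if else Factor1 | else else Expr Factor1 | Expr else Factor1 | else Factor1; Term ::= if else | if Factor Factor; Expr1 ::= else if Expr1 | ε; Factor1 ::= if Factor1 | Expr Factor1 | ε

Directly left-recursive nonterminals: Expr, Factor.
For Expr: α = {else if}, β = {if if, Term if Term, Factor if if}. Rewrite as Expr → β Expr1 and Expr1 → α Expr1 | ε.
For Factor: α = {if, Expr}, β = {if else, else else Expr, Expr else, else}. Rewrite as Factor → β Factor1 and Factor1 → α Factor1 | ε.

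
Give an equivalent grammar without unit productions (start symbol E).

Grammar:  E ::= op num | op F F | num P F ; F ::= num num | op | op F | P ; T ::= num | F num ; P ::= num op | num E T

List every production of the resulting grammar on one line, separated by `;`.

Unit pairs: F ⇒* {P}.
Replace each nonterminal's rules with the union of the non-unit rules of every nonterminal it unit-derives.

E ::= op num | op F F | num P F; F ::= num num | op | op F | num op | num E T; T ::= num | F num; P ::= num op | num E T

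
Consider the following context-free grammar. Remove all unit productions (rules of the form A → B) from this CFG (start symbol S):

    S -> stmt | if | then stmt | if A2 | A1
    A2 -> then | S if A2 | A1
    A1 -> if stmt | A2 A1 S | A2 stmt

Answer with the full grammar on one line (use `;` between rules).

Unit pairs: A2 ⇒* {A1}; S ⇒* {A1}.
For every A with A ⇒* B via unit rules, add B's non-unit alternatives to A; then delete every rule of the form X → Y.

S -> if stmt | A2 A1 S | A2 stmt | stmt | if | then stmt | if A2; A2 -> then | S if A2 | if stmt | A2 A1 S | A2 stmt; A1 -> if stmt | A2 A1 S | A2 stmt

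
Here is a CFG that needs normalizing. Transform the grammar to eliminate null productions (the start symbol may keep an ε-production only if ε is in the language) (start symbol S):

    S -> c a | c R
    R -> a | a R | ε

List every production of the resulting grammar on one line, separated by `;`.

S -> c a | c R | c; R -> a | a R

The nullable symbols are {R}.
ε ∉ L(G), so no ε-production is kept.
Add the nullable-subset variants: S → c R gives c R | c.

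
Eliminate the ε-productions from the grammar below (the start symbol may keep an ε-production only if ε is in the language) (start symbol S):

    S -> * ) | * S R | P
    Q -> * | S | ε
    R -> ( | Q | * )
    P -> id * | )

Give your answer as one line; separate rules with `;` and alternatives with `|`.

S -> * ) | * S R | * S | P; Q -> * | S; R -> ( | Q | * ); P -> id * | )

Nullable set = {Q, R}.
ε ∉ L(G), so no ε-production is kept.
For each production, add variants omitting each subset of nullable occurrences: S → * S R gives * S R | * S.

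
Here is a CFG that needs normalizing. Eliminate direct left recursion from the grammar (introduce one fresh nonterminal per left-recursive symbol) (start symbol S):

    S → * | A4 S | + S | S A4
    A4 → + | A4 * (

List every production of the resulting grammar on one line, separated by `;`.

S → * S' | A4 S S' | + S S'; A4 → + A4'; S' → A4 S' | ε; A4' → * ( A4' | ε

Directly left-recursive nonterminals: S, A4.
For S: α = {A4}, β = {*, A4 S, + S}. Rewrite as S → β S' and S' → α S' | ε.
For A4: α = {* (}, β = {+}. Rewrite as A4 → β A4' and A4' → α A4' | ε.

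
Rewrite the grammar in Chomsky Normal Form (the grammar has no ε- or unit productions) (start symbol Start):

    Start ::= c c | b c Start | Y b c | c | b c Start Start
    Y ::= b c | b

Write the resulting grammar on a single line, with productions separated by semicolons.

Start ::= X1 X1 | X2 Y1 | Y Y2 | c | X2 Y3; Y ::= X2 X1 | b; X1 ::= c; X2 ::= b; Y1 ::= X1 Start; Y2 ::= X2 X1; Y3 ::= X1 Y4; Y4 ::= Start Start

Introduce a nonterminal for each terminal appearing in a rule of length ≥ 2: X1 → c, X2 → b.
Binarize each right-hand side of length ≥ 3 by chaining fresh nonterminals (Y1, Y2, …): affected rules were Start → X2 X1 Start; Start → Y X2 X1; Start → X2 X1 Start Start.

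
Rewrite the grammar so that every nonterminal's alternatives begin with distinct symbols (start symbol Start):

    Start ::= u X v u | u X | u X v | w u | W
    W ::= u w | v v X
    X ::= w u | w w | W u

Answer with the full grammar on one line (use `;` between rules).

Start has alternatives sharing prefix 'u X': factor to Start → u X Start1 with Start1 → v u | ε | v.
X has alternatives sharing prefix 'w': factor to X → w X1 with X1 → u | w.
Start1 has alternatives sharing prefix 'v': factor to Start1 → v Start11 with Start11 → u | ε.

Start ::= w u | W | u X Start1; W ::= u w | v v X; X ::= W u | w X1; Start1 ::= ε | v Start11; X1 ::= u | w; Start11 ::= u | ε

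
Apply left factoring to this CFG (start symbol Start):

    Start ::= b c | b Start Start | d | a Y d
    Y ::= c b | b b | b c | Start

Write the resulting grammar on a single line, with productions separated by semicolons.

Start has alternatives sharing prefix 'b': factor to Start → b Start1 with Start1 → c | Start Start.
Y has alternatives sharing prefix 'b': factor to Y → b Y1 with Y1 → b | c.

Start ::= d | a Y d | b Start1; Y ::= c b | Start | b Y1; Start1 ::= c | Start Start; Y1 ::= b | c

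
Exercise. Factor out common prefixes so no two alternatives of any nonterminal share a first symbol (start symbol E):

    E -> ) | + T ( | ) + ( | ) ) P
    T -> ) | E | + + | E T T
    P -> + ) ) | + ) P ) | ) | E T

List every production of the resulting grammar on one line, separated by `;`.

E has alternatives sharing prefix ')': factor to E → ) E' with E' → ε | + ( | ) P.
T has alternatives sharing prefix 'E': factor to T → E T' with T' → ε | T T.
P has alternatives sharing prefix '+ )': factor to P → + ) P' with P' → ) | P ).

E -> + T ( | ) E'; T -> ) | + + | E T'; P -> ) | E T | + ) P'; E' -> ε | + ( | ) P; T' -> ε | T T; P' -> ) | P )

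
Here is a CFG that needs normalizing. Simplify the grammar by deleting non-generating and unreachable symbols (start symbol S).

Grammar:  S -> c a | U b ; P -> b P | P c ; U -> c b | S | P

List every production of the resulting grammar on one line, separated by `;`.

Generating nonterminals: {S, U}.
Reachable from S after that: {S, U}.
Removed useless symbols: {P} and every production mentioning them.

S -> c a | U b; U -> c b | S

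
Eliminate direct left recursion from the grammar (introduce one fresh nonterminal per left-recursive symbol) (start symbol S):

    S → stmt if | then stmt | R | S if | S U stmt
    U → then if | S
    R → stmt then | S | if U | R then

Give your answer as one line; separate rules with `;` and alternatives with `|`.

S → stmt if S' | then stmt S' | R S'; U → then if | S; R → stmt then R' | S R' | if U R'; S' → if S' | U stmt S' | ε; R' → then R' | ε

Directly left-recursive nonterminals: S, R.
For S: α = {if, U stmt}, β = {stmt if, then stmt, R}. Rewrite as S → β S' and S' → α S' | ε.
For R: α = {then}, β = {stmt then, S, if U}. Rewrite as R → β R' and R' → α R' | ε.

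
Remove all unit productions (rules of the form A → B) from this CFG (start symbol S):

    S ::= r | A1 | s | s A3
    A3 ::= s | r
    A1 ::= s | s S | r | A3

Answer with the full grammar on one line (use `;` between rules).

Unit pairs: A1 ⇒* {A3}; S ⇒* {A1, A3}.
For each unit pair (A, B), copy every non-unit production of B to A, then drop all unit productions.

S ::= s | s S | r | s A3; A3 ::= s | r; A1 ::= s | s S | r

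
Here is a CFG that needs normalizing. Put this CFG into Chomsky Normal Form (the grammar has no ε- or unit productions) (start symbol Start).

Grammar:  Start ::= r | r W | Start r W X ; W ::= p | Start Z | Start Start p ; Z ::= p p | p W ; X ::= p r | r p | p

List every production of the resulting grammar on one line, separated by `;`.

Introduce a nonterminal for each terminal appearing in a rule of length ≥ 2: X1 → r, X2 → p.
Binarize each right-hand side of length ≥ 3 by chaining fresh nonterminals (Y1, Y2, …): affected rules were Start → Start X1 W X; W → Start Start X2.

Start ::= r | X1 W | Start Y1; W ::= p | Start Z | Start Y3; Z ::= X2 X2 | X2 W; X ::= X2 X1 | X1 X2 | p; X1 ::= r; X2 ::= p; Y1 ::= X1 Y2; Y2 ::= W X; Y3 ::= Start X2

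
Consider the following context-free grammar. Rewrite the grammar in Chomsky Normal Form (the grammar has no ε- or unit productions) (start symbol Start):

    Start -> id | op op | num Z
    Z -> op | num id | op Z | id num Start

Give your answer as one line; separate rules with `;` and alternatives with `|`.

Introduce a nonterminal for each terminal appearing in a rule of length ≥ 2: X1 → op, X2 → num, X3 → id.
Binarize each right-hand side of length ≥ 3 by chaining fresh nonterminals (Y1, Y2, …): affected rules were Z → X3 X2 Start.

Start -> id | X1 X1 | X2 Z; Z -> op | X2 X3 | X1 Z | X3 Y1; X1 -> op; X2 -> num; X3 -> id; Y1 -> X2 Start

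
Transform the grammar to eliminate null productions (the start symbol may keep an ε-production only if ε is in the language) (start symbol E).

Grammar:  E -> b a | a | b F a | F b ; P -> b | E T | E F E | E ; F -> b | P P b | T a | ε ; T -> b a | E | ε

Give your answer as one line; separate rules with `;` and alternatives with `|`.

Nullable set = {F, T}.
ε ∉ L(G), so no ε-production is kept.
Expand every rule over subsets of its nullable positions: E → F b gives F b | b. P → E T gives E T | E. P → E F E gives E F E | E E. F → T a gives T a | a.

E -> b a | a | b F a | F b | b; P -> b | E T | E | E F E | E E; F -> b | P P b | T a | a; T -> b a | E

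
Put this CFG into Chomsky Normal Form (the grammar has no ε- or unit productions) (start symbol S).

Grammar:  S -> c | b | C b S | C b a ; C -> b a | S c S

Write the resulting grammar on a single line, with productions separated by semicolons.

Introduce a nonterminal for each terminal appearing in a rule of length ≥ 2: X1 → b, X2 → a, X3 → c.
Binarize each right-hand side of length ≥ 3 by chaining fresh nonterminals (Y1, Y2, …): affected rules were S → C X1 S; S → C X1 X2; C → S X3 S.

S -> c | b | C Y1 | C Y2; C -> X1 X2 | S Y3; X1 -> b; X2 -> a; X3 -> c; Y1 -> X1 S; Y2 -> X1 X2; Y3 -> X3 S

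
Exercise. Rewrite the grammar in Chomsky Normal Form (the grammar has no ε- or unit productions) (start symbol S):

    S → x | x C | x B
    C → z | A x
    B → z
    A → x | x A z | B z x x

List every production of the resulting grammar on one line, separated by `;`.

Introduce a nonterminal for each terminal appearing in a rule of length ≥ 2: X1 → x, X2 → z.
Binarize each right-hand side of length ≥ 3 by chaining fresh nonterminals (Y1, Y2, …): affected rules were A → X1 A X2; A → B X2 X1 X1.

S → x | X1 C | X1 B; C → z | A X1; B → z; A → x | X1 Y1 | B Y2; X1 → x; X2 → z; Y1 → A X2; Y2 → X2 Y3; Y3 → X1 X1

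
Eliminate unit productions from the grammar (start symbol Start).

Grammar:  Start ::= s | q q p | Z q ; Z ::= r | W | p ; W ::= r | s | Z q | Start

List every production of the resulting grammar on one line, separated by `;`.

Unit pairs: W ⇒* {Start}; Z ⇒* {Start, W}.
For each unit pair (A, B), copy every non-unit production of B to A, then drop all unit productions.

Start ::= s | q q p | Z q; Z ::= r | p | s | q q p | Z q; W ::= s | q q p | Z q | r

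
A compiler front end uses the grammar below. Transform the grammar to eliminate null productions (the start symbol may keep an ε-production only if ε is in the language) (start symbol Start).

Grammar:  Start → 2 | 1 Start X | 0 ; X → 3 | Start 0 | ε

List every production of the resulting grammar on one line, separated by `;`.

Start → 2 | 1 Start X | 1 Start | 0; X → 3 | Start 0

Nullable set = {X}.
ε ∉ L(G), so no ε-production is kept.
Add the nullable-subset variants: Start → 1 Start X gives 1 Start X | 1 Start.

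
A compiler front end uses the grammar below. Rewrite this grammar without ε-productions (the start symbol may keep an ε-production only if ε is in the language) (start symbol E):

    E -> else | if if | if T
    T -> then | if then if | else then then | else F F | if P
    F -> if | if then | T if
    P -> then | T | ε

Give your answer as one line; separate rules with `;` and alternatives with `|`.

E -> else | if if | if T; T -> then | if then if | else then then | else F F | if P | if; F -> if | if then | T if; P -> then | T

The nullable symbols are {P}.
ε ∉ L(G), so no ε-production is kept.
Expand every rule over subsets of its nullable positions: T → if P gives if P | if.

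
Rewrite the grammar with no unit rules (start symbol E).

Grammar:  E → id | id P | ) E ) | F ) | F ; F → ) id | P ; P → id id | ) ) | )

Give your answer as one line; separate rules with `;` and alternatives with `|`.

E → id | id P | ) E ) | F ) | ) id | id id | ) ) | ); F → ) id | id id | ) ) | ); P → id id | ) ) | )

Unit pairs: E ⇒* {F, P}; F ⇒* {P}.
For every A with A ⇒* B via unit rules, add B's non-unit alternatives to A; then delete every rule of the form X → Y.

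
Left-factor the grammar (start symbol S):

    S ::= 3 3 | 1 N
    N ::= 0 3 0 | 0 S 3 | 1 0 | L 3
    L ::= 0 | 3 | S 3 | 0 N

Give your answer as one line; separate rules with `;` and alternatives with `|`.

N has alternatives sharing prefix '0': factor to N → 0 N' with N' → 3 0 | S 3.
L has alternatives sharing prefix '0': factor to L → 0 L' with L' → ε | N.

S ::= 3 3 | 1 N; N ::= 1 0 | L 3 | 0 N'; L ::= 3 | S 3 | 0 L'; N' ::= 3 0 | S 3; L' ::= ε | N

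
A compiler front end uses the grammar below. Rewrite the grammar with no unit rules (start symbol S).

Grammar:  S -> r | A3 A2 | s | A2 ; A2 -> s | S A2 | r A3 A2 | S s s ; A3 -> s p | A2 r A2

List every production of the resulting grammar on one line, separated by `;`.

Unit pairs: S ⇒* {A2}.
Replace each nonterminal's rules with the union of the non-unit rules of every nonterminal it unit-derives.

S -> s | S A2 | r A3 A2 | S s s | r | A3 A2; A2 -> s | S A2 | r A3 A2 | S s s; A3 -> s p | A2 r A2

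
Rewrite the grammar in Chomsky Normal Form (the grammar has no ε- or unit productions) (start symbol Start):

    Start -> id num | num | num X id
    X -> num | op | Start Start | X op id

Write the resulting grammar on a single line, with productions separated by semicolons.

Introduce a nonterminal for each terminal appearing in a rule of length ≥ 2: X1 → id, X2 → num, X3 → op.
Binarize each right-hand side of length ≥ 3 by chaining fresh nonterminals (Y1, Y2, …): affected rules were Start → X2 X X1; X → X X3 X1.

Start -> X1 X2 | num | X2 Y1; X -> num | op | Start Start | X Y2; X1 -> id; X2 -> num; X3 -> op; Y1 -> X X1; Y2 -> X3 X1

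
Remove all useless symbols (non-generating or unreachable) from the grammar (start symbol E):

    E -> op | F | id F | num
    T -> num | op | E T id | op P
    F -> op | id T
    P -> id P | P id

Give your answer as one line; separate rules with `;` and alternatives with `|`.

E -> op | F | id F | num; T -> num | op | E T id; F -> op | id T

Generating nonterminals: {E, F, T}.
Reachable from E after that: {E, F, T}.
Removed useless symbols: {P} and every production mentioning them.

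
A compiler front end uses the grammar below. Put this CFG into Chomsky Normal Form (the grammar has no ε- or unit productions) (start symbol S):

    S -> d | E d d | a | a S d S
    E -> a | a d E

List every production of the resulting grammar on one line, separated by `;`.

S -> d | E Y1 | a | X2 Y2; E -> a | X2 Y4; X1 -> d; X2 -> a; Y1 -> X1 X1; Y2 -> S Y3; Y3 -> X1 S; Y4 -> X1 E

Introduce a nonterminal for each terminal appearing in a rule of length ≥ 2: X1 → d, X2 → a.
Binarize each right-hand side of length ≥ 3 by chaining fresh nonterminals (Y1, Y2, …): affected rules were S → E X1 X1; S → X2 S X1 S; E → X2 X1 E.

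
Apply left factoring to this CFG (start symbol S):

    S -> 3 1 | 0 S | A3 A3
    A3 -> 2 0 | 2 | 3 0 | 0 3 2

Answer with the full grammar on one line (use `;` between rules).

A3 has alternatives sharing prefix '2': factor to A3 → 2 A3' with A3' → 0 | ε.

S -> 3 1 | 0 S | A3 A3; A3 -> 3 0 | 0 3 2 | 2 A3'; A3' -> 0 | ε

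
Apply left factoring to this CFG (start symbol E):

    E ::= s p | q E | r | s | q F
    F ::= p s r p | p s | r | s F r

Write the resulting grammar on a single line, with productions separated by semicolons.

E ::= r | s E' | q E''; F ::= r | s F r | p s F'; E' ::= p | ε; E'' ::= E | F; F' ::= r p | ε

E has alternatives sharing prefix 's': factor to E → s E' with E' → p | ε.
E has alternatives sharing prefix 'q': factor to E → q E'' with E'' → E | F.
F has alternatives sharing prefix 'p s': factor to F → p s F' with F' → r p | ε.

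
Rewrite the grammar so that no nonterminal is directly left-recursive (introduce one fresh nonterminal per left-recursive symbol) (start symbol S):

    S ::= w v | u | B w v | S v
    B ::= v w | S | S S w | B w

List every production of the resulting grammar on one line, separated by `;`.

Directly left-recursive nonterminals: S, B.
For S: α = {v}, β = {w v, u, B w v}. Rewrite as S → β S' and S' → α S' | ε.
For B: α = {w}, β = {v w, S, S S w}. Rewrite as B → β B' and B' → α B' | ε.

S ::= w v S' | u S' | B w v S'; B ::= v w B' | S B' | S S w B'; S' ::= v S' | ε; B' ::= w B' | ε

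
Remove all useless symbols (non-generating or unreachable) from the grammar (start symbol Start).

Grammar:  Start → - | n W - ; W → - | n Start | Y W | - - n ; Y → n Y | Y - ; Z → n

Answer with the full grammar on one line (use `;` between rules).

Start → - | n W -; W → - | n Start | - - n

Generating nonterminals: {Start, W, Z}.
Reachable from Start after that: {Start, W}.
Removed useless symbols: {Y, Z} and every production mentioning them.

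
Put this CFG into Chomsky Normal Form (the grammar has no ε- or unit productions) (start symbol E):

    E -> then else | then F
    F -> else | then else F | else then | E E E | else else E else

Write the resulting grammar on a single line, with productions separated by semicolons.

Introduce a nonterminal for each terminal appearing in a rule of length ≥ 2: X1 → then, X2 → else.
Binarize each right-hand side of length ≥ 3 by chaining fresh nonterminals (Y1, Y2, …): affected rules were F → X1 X2 F; F → E E E; F → X2 X2 E X2.

E -> X1 X2 | X1 F; F -> else | X1 Y1 | X2 X1 | E Y2 | X2 Y3; X1 -> then; X2 -> else; Y1 -> X2 F; Y2 -> E E; Y3 -> X2 Y4; Y4 -> E X2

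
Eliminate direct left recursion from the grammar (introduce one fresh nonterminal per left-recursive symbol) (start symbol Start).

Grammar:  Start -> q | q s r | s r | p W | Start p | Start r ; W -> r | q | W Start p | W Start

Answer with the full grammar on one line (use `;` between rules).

Directly left-recursive nonterminals: Start, W.
For Start: α = {p, r}, β = {q, q s r, s r, p W}. Rewrite as Start → β Start1 and Start1 → α Start1 | ε.
For W: α = {Start p, Start}, β = {r, q}. Rewrite as W → β W1 and W1 → α W1 | ε.

Start -> q Start1 | q s r Start1 | s r Start1 | p W Start1; W -> r W1 | q W1; Start1 -> p Start1 | r Start1 | epsilon; W1 -> Start p W1 | Start W1 | epsilon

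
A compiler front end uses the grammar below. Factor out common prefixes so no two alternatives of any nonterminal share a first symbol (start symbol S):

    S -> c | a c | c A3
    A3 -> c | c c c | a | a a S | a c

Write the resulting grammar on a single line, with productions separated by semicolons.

S -> a c | c S'; A3 -> a A3' | c A3''; S' -> eps | A3; A3' -> eps | a S | c; A3'' -> eps | c c

S has alternatives sharing prefix 'c': factor to S → c S' with S' → ε | A3.
A3 has alternatives sharing prefix 'a': factor to A3 → a A3' with A3' → ε | a S | c.
A3 has alternatives sharing prefix 'c': factor to A3 → c A3'' with A3'' → ε | c c.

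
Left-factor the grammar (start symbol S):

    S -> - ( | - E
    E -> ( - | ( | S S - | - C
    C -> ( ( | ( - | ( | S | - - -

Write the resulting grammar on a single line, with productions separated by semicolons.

S -> - S'; E -> S S - | - C | ( E'; C -> S | - - - | ( C'; S' -> ( | E; E' -> - | ε; C' -> ( | - | ε

S has alternatives sharing prefix '-': factor to S → - S' with S' → ( | E.
E has alternatives sharing prefix '(': factor to E → ( E' with E' → - | ε.
C has alternatives sharing prefix '(': factor to C → ( C' with C' → ( | - | ε.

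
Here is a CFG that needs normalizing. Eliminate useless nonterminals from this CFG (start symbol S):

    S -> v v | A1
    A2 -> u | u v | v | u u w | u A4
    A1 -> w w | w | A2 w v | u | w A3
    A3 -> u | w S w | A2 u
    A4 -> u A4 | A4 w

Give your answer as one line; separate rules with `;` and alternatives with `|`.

S -> v v | A1; A2 -> u | u v | v | u u w; A1 -> w w | w | A2 w v | u | w A3; A3 -> u | w S w | A2 u

Generating nonterminals: {A1, A2, A3, S}.
Reachable from S after that: {A1, A2, A3, S}.
Removed useless symbols: {A4} and every production mentioning them.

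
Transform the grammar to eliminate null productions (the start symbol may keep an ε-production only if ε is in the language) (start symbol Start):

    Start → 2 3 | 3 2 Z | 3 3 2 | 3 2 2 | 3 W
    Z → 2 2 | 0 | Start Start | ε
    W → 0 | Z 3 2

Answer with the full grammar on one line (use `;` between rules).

Start → 2 3 | 3 2 Z | 3 2 | 3 3 2 | 3 2 2 | 3 W; Z → 2 2 | 0 | Start Start; W → 0 | Z 3 2 | 3 2

Nullable set = {Z}.
ε ∉ L(G), so no ε-production is kept.
Add the nullable-subset variants: Start → 3 2 Z gives 3 2 Z | 3 2. W → Z 3 2 gives Z 3 2 | 3 2.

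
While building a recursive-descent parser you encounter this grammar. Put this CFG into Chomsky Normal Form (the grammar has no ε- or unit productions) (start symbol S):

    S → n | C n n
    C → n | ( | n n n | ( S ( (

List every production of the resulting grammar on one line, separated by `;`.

Introduce a nonterminal for each terminal appearing in a rule of length ≥ 2: X1 → n, X2 → (.
Binarize each right-hand side of length ≥ 3 by chaining fresh nonterminals (Y1, Y2, …): affected rules were S → C X1 X1; C → X1 X1 X1; C → X2 S X2 X2.

S → n | C Y1; C → n | ( | X1 Y2 | X2 Y3; X1 → n; X2 → (; Y1 → X1 X1; Y2 → X1 X1; Y3 → S Y4; Y4 → X2 X2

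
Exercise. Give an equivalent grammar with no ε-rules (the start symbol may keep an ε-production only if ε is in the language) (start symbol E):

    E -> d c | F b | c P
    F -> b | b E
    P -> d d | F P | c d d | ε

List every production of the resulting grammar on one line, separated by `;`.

E -> d c | F b | c P | c; F -> b | b E; P -> d d | F P | F | c d d

Nullable set = {P}.
ε ∉ L(G), so no ε-production is kept.
Add the nullable-subset variants: E → c P gives c P | c. P → F P gives F P | F.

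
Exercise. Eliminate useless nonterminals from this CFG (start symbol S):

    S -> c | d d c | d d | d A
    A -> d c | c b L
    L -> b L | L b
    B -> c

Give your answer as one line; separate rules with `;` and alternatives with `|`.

S -> c | d d c | d d | d A; A -> d c

Generating nonterminals: {A, B, S}.
Reachable from S after that: {A, S}.
Removed useless symbols: {B, L} and every production mentioning them.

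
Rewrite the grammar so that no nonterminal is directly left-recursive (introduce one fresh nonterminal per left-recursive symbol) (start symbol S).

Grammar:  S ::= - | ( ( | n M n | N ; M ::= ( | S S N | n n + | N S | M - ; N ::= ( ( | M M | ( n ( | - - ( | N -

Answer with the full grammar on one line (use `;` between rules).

S ::= - | ( ( | n M n | N; M ::= ( M' | S S N M' | n n + M' | N S M'; N ::= ( ( N' | M M N' | ( n ( N' | - - ( N'; M' ::= - M' | ε; N' ::= - N' | ε

Left recursion appears on M, N.
For M: α = {-}, β = {(, S S N, n n +, N S}. Rewrite as M → β M' and M' → α M' | ε.
For N: α = {-}, β = {( (, M M, ( n (, - - (}. Rewrite as N → β N' and N' → α N' | ε.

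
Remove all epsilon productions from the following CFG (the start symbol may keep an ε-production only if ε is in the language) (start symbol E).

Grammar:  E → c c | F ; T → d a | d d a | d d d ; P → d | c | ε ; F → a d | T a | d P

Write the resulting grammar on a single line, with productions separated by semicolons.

The nullable symbols are {P}.
ε ∉ L(G), so no ε-production is kept.
Add the nullable-subset variants: F → d P gives d P | d.

E → c c | F; T → d a | d d a | d d d; P → d | c; F → a d | T a | d P | d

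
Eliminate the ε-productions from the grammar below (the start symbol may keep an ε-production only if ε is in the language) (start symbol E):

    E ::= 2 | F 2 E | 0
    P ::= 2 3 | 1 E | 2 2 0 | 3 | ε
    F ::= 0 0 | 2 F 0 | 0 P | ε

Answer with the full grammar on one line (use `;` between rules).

E ::= 2 | F 2 E | 2 E | 0; P ::= 2 3 | 1 E | 2 2 0 | 3; F ::= 0 0 | 2 F 0 | 2 0 | 0 P | 0

The nullable symbols are {F, P}.
ε ∉ L(G), so no ε-production is kept.
Expand every rule over subsets of its nullable positions: E → F 2 E gives F 2 E | 2 E. F → 2 F 0 gives 2 F 0 | 2 0. F → 0 P gives 0 P | 0.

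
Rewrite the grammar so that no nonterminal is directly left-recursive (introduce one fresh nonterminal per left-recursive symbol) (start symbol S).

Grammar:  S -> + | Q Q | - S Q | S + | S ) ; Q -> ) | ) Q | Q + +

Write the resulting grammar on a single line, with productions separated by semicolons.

Left recursion appears on S, Q.
For S: α = {+, )}, β = {+, Q Q, - S Q}. Rewrite as S → β S' and S' → α S' | ε.
For Q: α = {+ +}, β = {), ) Q}. Rewrite as Q → β Q' and Q' → α Q' | ε.

S -> + S' | Q Q S' | - S Q S'; Q -> ) Q' | ) Q Q'; S' -> + S' | ) S' | ε; Q' -> + + Q' | ε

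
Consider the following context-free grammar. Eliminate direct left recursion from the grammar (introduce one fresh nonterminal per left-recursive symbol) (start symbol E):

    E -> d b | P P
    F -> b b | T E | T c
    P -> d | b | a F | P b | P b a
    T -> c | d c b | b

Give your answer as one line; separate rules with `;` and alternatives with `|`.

E -> d b | P P; F -> b b | T E | T c; P -> d P' | b P' | a F P'; T -> c | d c b | b; P' -> b P' | b a P' | eps

Directly left-recursive nonterminal: P.
For P: α = {b, b a}, β = {d, b, a F}. Rewrite as P → β P' and P' → α P' | ε.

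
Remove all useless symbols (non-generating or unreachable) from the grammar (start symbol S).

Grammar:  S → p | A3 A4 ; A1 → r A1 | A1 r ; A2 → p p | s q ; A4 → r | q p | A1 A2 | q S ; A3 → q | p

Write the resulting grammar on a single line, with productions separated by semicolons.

S → p | A3 A4; A4 → r | q p | q S; A3 → q | p

Generating nonterminals: {A2, A3, A4, S}.
Reachable from S after that: {A3, A4, S}.
Removed useless symbols: {A1, A2} and every production mentioning them.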